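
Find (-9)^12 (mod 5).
Using Fermat: (-9)^{4} ≡ 1 (mod 5). 12 ≡ 0 (mod 4). So (-9)^{12} ≡ (-9)^{0} ≡ 1 (mod 5)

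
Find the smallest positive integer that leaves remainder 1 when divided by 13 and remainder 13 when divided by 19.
M = 13 × 19 = 247. M₁ = 19, y₁ ≡ 11 (mod 13). M₂ = 13, y₂ ≡ 3 (mod 19). r = 1×19×11 + 13×13×3 ≡ 222 (mod 247). The smallest positive such number is 222.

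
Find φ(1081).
1012

Prime factorization: 1081 = 23 × 47
Using the formula φ(n) = n × Π(1 - 1/p) for each prime factor p:
φ(1081) = 1081 × (1 - 1/23) × (1 - 1/47)
φ(1081) = 1012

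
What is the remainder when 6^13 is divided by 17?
Using repeated squaring. 13 = 8 + 4 + 1 (binary 1101). Repeated squaring mod 17: 6^1 ≡ 6; 6^2 ≡ 6² = 36 ≡ 2; 6^4 ≡ 2² = 4 ≡ 4; 6^8 ≡ 4² = 16 ≡ 16. Multiply: 6^13 = 6^8 × 6^4 × 6^1 ≡ 16 × 4 × 6 (mod 17): 16 × 4 = 64 ≡ 13; 13 × 6 = 78 ≡ 10. So 6^13 ≡ 10 (mod 17).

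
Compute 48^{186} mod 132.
48

Using successive squaring:
Binary expansion of 186: 10111010
Powers of 48 mod 132 (each is the square of the previous):
  48^1 ≡ 48 (mod 132)
  48^2 ≡ 48² = 2304 ≡ 60 (mod 132)
  48^4 ≡ 60² = 3600 ≡ 36 (mod 132)
  48^8 ≡ 36² = 1296 ≡ 108 (mod 132)
  48^16 ≡ 108² = 11664 ≡ 48 (mod 132)
  48^32 ≡ 48² = 2304 ≡ 60 (mod 132)
  48^64 ≡ 60² = 3600 ≡ 36 (mod 132)
  48^128 ≡ 36² = 1296 ≡ 108 (mod 132)
186 = 128 + 32 + 16 + 8 + 2, so 48^186 = 48^128 × 48^32 × 48^16 × 48^8 × 48^2 ≡ 108 × 60 × 48 × 108 × 60 (mod 132)
Multiplying step by step:
  108 × 60 = 6480 ≡ 12 (mod 132)
  12 × 48 = 576 ≡ 48 (mod 132)
  48 × 108 = 5184 ≡ 36 (mod 132)
  36 × 60 = 2160 ≡ 48 (mod 132)
Result: 48^186 ≡ 48 (mod 132)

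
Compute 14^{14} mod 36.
16

Using successive squaring:
Binary expansion of 14: 1110
Powers of 14 mod 36 (each is the square of the previous):
  14^1 ≡ 14 (mod 36)
  14^2 ≡ 14² = 196 ≡ 16 (mod 36)
  14^4 ≡ 16² = 256 ≡ 4 (mod 36)
  14^8 ≡ 4² = 16 ≡ 16 (mod 36)
14 = 8 + 4 + 2, so 14^14 = 14^8 × 14^4 × 14^2 ≡ 16 × 4 × 16 (mod 36)
Multiplying step by step:
  16 × 4 = 64 ≡ 28 (mod 36)
  28 × 16 = 448 ≡ 16 (mod 36)
Result: 14^14 ≡ 16 (mod 36)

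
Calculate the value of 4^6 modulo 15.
6 = 4 + 2 (binary 110). Repeated squaring mod 15: 4^1 ≡ 4; 4^2 ≡ 4² = 16 ≡ 1; 4^4 ≡ 1² = 1 ≡ 1. Multiply: 4^6 = 4^4 × 4^2 ≡ 1 × 1 (mod 15): 1 × 1 = 1 ≡ 1. So 4^6 ≡ 1 (mod 15).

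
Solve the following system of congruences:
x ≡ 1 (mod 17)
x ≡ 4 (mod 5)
69

Using the Chinese Remainder Theorem:
M = product of moduli = 85
For equation 1: M_1 = 5, 5 ≡ 5 (mod 17), inverse of 5 mod 17 is 7 (check: 5 × 7 = 35 ≡ 1 (mod 17))
For equation 2: M_2 = 17, 17 ≡ 2 (mod 5), inverse of 17 mod 5 is 3 (check: 2 × 3 = 6 ≡ 1 (mod 5))
Combine: x ≡ Σ r_i×M_i×(M_i⁻¹ mod m_i) = 1×5×7 + 4×17×3 = 35 + 204 = 239
239 mod 85 = 69
x ≡ 69 (mod 85)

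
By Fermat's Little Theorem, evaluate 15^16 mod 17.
By Fermat's Little Theorem, 15^{16} ≡ 1 (mod 17) since 17 is prime and gcd(15, 17) = 1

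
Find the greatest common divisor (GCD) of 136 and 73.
1

Using the Euclidean algorithm:
136 = 1 × 73 + 63
73 = 1 × 63 + 10
63 = 6 × 10 + 3
10 = 3 × 3 + 1
3 = 3 × 1 + 0

GCD(136, 73) = 1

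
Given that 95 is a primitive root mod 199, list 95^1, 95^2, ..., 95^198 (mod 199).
g^1, g^2, ..., g^{198} mod 199: {95, 70, 83, 124, 39, 123, 143, 53, 60, 128, 21, 5, 77, 151, 17, 23, 195, 18, 118, 66, 101, 43, 105, 25, 186, 158, 85, 115, 179, 90, 192, 131, 107, 16, 127, 125, 134, 193, 27, 177, 99, 52, 164, 58, 137, 80, 38, 28, 73, 169, 135, 89, 97, 61, 24, 91, 88, 2, 190, 140, 166, 49, 78, 47, 87, 106, 120, 57, 42, 10, 154, 103, 34, 46, 191, 36, 37, 132, 3, 86, 11, 50, 173, 117, 170, 31, 159, 180, 185, 63, 15, 32, 55, 51, 69, 187, 54, 155, 198, 104, 129, 116, 75, 160, 76, 56, 146, 139, 71, 178, 194, 122, 48, 182, 176, 4, 181, 81, 133, 98, 156, 94, 174, 13, 41, 114, 84, 20, 109, 7, 68, 92, 183, 72, 74, 65, 6, 172, 22, 100, 147, 35, 141, 62, 119, 161, 171, 126, 30, 64, 110, 102, 138, 175, 108, 111, 197, 9, 59, 33, 150, 121, 152, 112, 93, 79, 142, 157, 189, 45, 96, 165, 153, 8, 163, 162, 67, 196, 113, 188, 149, 26, 82, 29, 168, 40, 19, 14, 136, 184, 167, 144, 148, 130, 12, 145, 44, 1}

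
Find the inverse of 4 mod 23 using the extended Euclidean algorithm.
Extended GCD: 4(6) + 23(-1) = 1. So 4^(-1) ≡ 6 ≡ 6 (mod 23). Verify: 4 × 6 = 24 ≡ 1 (mod 23)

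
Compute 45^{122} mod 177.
15

Using successive squaring:
Binary expansion of 122: 1111010
Powers of 45 mod 177 (each is the square of the previous):
  45^1 ≡ 45 (mod 177)
  45^2 ≡ 45² = 2025 ≡ 78 (mod 177)
  45^4 ≡ 78² = 6084 ≡ 66 (mod 177)
  45^8 ≡ 66² = 4356 ≡ 108 (mod 177)
  45^16 ≡ 108² = 11664 ≡ 159 (mod 177)
  45^32 ≡ 159² = 25281 ≡ 147 (mod 177)
  45^64 ≡ 147² = 21609 ≡ 15 (mod 177)
122 = 64 + 32 + 16 + 8 + 2, so 45^122 = 45^64 × 45^32 × 45^16 × 45^8 × 45^2 ≡ 15 × 147 × 159 × 108 × 78 (mod 177)
Multiplying step by step:
  15 × 147 = 2205 ≡ 81 (mod 177)
  81 × 159 = 12879 ≡ 135 (mod 177)
  135 × 108 = 14580 ≡ 66 (mod 177)
  66 × 78 = 5148 ≡ 15 (mod 177)
Result: 45^122 ≡ 15 (mod 177)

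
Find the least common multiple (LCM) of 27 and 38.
1026

First find GCD(27, 38) using the Euclidean algorithm:
27 = 0 × 38 + 27
38 = 1 × 27 + 11
27 = 2 × 11 + 5
11 = 2 × 5 + 1
5 = 5 × 1 + 0
GCD(27, 38) = 1

LCM formula: LCM(a, b) = (a × b) / GCD(a, b)
LCM(27, 38) = (27 × 38) / 1
LCM(27, 38) = 1026 / 1
LCM(27, 38) = 1026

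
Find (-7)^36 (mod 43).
Using repeated squaring. (-7) ≡ 36 (mod 43). 36 = 32 + 4 (binary 100100). Repeated squaring mod 43: 36^1 ≡ 36; 36^2 ≡ 36² = 1296 ≡ 6; 36^4 ≡ 6² = 36 ≡ 36; 36^8 ≡ 36² = 1296 ≡ 6; 36^16 ≡ 6² = 36 ≡ 36; 36^32 ≡ 36² = 1296 ≡ 6. Multiply: (-7)^36 ≡ 36^32 × 36^4 ≡ 6 × 36 (mod 43): 6 × 36 = 216 ≡ 1. So (-7)^36 ≡ 1 (mod 43).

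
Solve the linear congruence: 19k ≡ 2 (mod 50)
8

Since gcd(19, 50) = 1 divides 2, a solution exists.
Multiply both sides by the inverse of 19 mod 50:
  19^(-1) mod 50 = 29
  x ≡ 29 × 2 ≡ 58 ≡ 8 (mod 50)
Verification: 19 × 8 = 152 = 3 × 50 + 2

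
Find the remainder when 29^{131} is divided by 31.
By Fermat: 29^{30} ≡ 1 (mod 31). 131 = 4×30 + 11. So 29^{131} ≡ 29^{11} ≡ 29 (mod 31)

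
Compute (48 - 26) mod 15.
7

(48 - 26) = 22
22 mod 15 = 7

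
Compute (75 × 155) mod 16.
9

(75 × 155) = 11625
11625 mod 16 = 9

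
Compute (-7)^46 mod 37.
Using Fermat: (-7)^{36} ≡ 1 (mod 37). 46 ≡ 10 (mod 36). So (-7)^{46} ≡ (-7)^{10} ≡ 7 (mod 37)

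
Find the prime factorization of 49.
7^2

Divide by primes starting from smallest:
49 ÷ 7 = 7
7 ÷ 7 = 1

49 = 7^2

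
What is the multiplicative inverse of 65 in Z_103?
65^(-1) ≡ 84 (mod 103). Verification: 65 × 84 = 5460 ≡ 1 (mod 103)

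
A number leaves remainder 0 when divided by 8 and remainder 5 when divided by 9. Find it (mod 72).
M = 8 × 9 = 72. M₁ = 9, y₁ ≡ 1 (mod 8). M₂ = 8, y₂ ≡ 8 (mod 9). m = 0×9×1 + 5×8×8 ≡ 32 (mod 72)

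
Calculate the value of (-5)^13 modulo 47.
Using repeated squaring. (-5) ≡ 42 (mod 47). 13 = 8 + 4 + 1 (binary 1101). Repeated squaring mod 47: 42^1 ≡ 42; 42^2 ≡ 42² = 1764 ≡ 25; 42^4 ≡ 25² = 625 ≡ 14; 42^8 ≡ 14² = 196 ≡ 8. Multiply: (-5)^13 ≡ 42^8 × 42^4 × 42^1 ≡ 8 × 14 × 42 (mod 47): 8 × 14 = 112 ≡ 18; 18 × 42 = 756 ≡ 4. So (-5)^13 ≡ 4 (mod 47).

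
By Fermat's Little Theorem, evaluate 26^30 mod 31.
By Fermat's Little Theorem, 26^{30} ≡ 1 (mod 31) since 31 is prime and gcd(26, 31) = 1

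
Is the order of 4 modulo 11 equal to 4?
No, the actual order is 5, not 4.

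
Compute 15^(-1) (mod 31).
15^(-1) ≡ 29 (mod 31). Verification: 15 × 29 = 435 ≡ 1 (mod 31)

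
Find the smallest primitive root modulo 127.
p - 1 = 126 has prime divisors 2, 3, 7. h is a primitive root mod 127 iff h^(126/q) ≢ 1 (mod 127) for each such q.
h = 2: 2^63 ≡ 1, 2^42 ≡ 1, 2^18 ≡ 16 (mod 127); 2^63 ≡ 1, so not a primitive root.
h = 3: 3^63 ≡ 126, 3^42 ≡ 107, 3^18 ≡ 4 (mod 127); none is 1, so 3 has order 126 and is a primitive root.
The smallest primitive root mod 127 is g = 3.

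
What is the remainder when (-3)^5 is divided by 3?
(-3) ≡ 0 (mod 3). 5 = 4 + 1 (binary 101). Repeated squaring mod 3: 0^1 ≡ 0; 0^2 ≡ 0² = 0 ≡ 0; 0^4 ≡ 0² = 0 ≡ 0. Multiply: (-3)^5 ≡ 0^4 × 0^1 ≡ 0 × 0 (mod 3): 0 × 0 = 0 ≡ 0. So (-3)^5 ≡ 0 (mod 3).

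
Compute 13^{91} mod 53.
1

Using successive squaring:
Binary expansion of 91: 1011011
Powers of 13 mod 53 (each is the square of the previous):
  13^1 ≡ 13 (mod 53)
  13^2 ≡ 13² = 169 ≡ 10 (mod 53)
  13^4 ≡ 10² = 100 ≡ 47 (mod 53)
  13^8 ≡ 47² = 2209 ≡ 36 (mod 53)
  13^16 ≡ 36² = 1296 ≡ 24 (mod 53)
  13^32 ≡ 24² = 576 ≡ 46 (mod 53)
  13^64 ≡ 46² = 2116 ≡ 49 (mod 53)
91 = 64 + 16 + 8 + 2 + 1, so 13^91 = 13^64 × 13^16 × 13^8 × 13^2 × 13^1 ≡ 49 × 24 × 36 × 10 × 13 (mod 53)
Multiplying step by step:
  49 × 24 = 1176 ≡ 10 (mod 53)
  10 × 36 = 360 ≡ 42 (mod 53)
  42 × 10 = 420 ≡ 49 (mod 53)
  49 × 13 = 637 ≡ 1 (mod 53)
Result: 13^91 ≡ 1 (mod 53)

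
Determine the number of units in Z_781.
700

Prime factorization: 781 = 11 × 71
Using the formula φ(n) = n × Π(1 - 1/p) for each prime factor p:
φ(781) = 781 × (1 - 1/11) × (1 - 1/71)
φ(781) = 700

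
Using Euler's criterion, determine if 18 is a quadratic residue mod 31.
By Euler's criterion: 18^{15} ≡ 1 (mod 31). Since this equals 1, 18 is a QR.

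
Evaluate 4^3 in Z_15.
3 = 2 + 1 (binary 11). Repeated squaring mod 15: 4^1 ≡ 4; 4^2 ≡ 4² = 16 ≡ 1. Multiply: 4^3 = 4^2 × 4^1 ≡ 1 × 4 (mod 15): 1 × 4 = 4 ≡ 4. So 4^3 ≡ 4 (mod 15).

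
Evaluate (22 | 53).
(22/53) = 22^{26} mod 53 = -1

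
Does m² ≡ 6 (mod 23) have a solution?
By Euler's criterion: 6^{11} ≡ 1 (mod 23). Since this equals 1, 6 is a QR.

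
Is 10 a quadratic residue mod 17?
By Euler's criterion: 10^{8} ≡ 16 (mod 17). Since this equals -1 (≡ 16), 10 is not a QR.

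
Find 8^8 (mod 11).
8 = 8 (binary 1000). Repeated squaring mod 11: 8^1 ≡ 8; 8^2 ≡ 8² = 64 ≡ 9; 8^4 ≡ 9² = 81 ≡ 4; 8^8 ≡ 4² = 16 ≡ 5. So 8^8 ≡ 5 (mod 11).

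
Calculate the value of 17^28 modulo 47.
Using repeated squaring. 28 = 16 + 8 + 4 (binary 11100). Repeated squaring mod 47: 17^1 ≡ 17; 17^2 ≡ 17² = 289 ≡ 7; 17^4 ≡ 7² = 49 ≡ 2; 17^8 ≡ 2² = 4 ≡ 4; 17^16 ≡ 4² = 16 ≡ 16. Multiply: 17^28 = 17^16 × 17^8 × 17^4 ≡ 16 × 4 × 2 (mod 47): 16 × 4 = 64 ≡ 17; 17 × 2 = 34 ≡ 34. So 17^28 ≡ 34 (mod 47).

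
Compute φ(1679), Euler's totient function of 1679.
1584

Prime factorization: 1679 = 23 × 73
Using the formula φ(n) = n × Π(1 - 1/p) for each prime factor p:
φ(1679) = 1679 × (1 - 1/23) × (1 - 1/73)
φ(1679) = 1584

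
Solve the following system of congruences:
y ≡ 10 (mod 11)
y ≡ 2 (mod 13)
54

Using the Chinese Remainder Theorem:
M = product of moduli = 143
For equation 1: M_1 = 13, 13 ≡ 2 (mod 11), inverse of 13 mod 11 is 6 (check: 2 × 6 = 12 ≡ 1 (mod 11))
For equation 2: M_2 = 11, 11 ≡ 11 (mod 13), inverse of 11 mod 13 is 6 (check: 11 × 6 = 66 ≡ 1 (mod 13))
Combine: y ≡ Σ r_i×M_i×(M_i⁻¹ mod m_i) = 10×13×6 + 2×11×6 = 780 + 132 = 912
912 mod 143 = 54
y ≡ 54 (mod 143)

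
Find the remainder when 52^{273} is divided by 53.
By Fermat: 52^{52} ≡ 1 (mod 53). 273 = 5×52 + 13. So 52^{273} ≡ 52^{13} ≡ 52 (mod 53)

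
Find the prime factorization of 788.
2^2 × 197

Divide by primes starting from smallest:
788 ÷ 2 = 394
394 ÷ 2 = 197
197 ÷ 197 = 1

788 = 2^2 × 197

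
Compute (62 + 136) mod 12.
6

(62 + 136) = 198
198 mod 12 = 6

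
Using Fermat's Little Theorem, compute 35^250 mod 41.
By Fermat: 35^{40} ≡ 1 (mod 41). 250 = 6×40 + 10. So 35^{250} ≡ 35^{10} ≡ 32 (mod 41)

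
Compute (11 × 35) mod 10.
5

(11 × 35) = 385
385 mod 10 = 5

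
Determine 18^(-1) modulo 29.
18^(-1) ≡ 21 (mod 29). Verification: 18 × 21 = 378 ≡ 1 (mod 29)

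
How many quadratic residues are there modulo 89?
For prime 89, there are (p-1)/2 = (89-1)/2 = 44 quadratic residues (excluding 0).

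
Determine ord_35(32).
Powers of 32 mod 35: 32^1≡32, 32^2≡9, 32^3≡8, 32^4≡11, 32^5≡2, 32^6≡29, 32^7≡18, 32^8≡16, 32^9≡22, 32^10≡4, 32^11≡23, 32^12≡1. Order = 12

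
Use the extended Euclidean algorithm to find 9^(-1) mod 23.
Extended GCD: 9(-5) + 23(2) = 1. So 9^(-1) ≡ 18 ≡ 18 (mod 23). Verify: 9 × 18 = 162 ≡ 1 (mod 23)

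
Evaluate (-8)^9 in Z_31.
(-8) ≡ 23 (mod 31). 9 = 8 + 1 (binary 1001). Repeated squaring mod 31: 23^1 ≡ 23; 23^2 ≡ 23² = 529 ≡ 2; 23^4 ≡ 2² = 4 ≡ 4; 23^8 ≡ 4² = 16 ≡ 16. Multiply: (-8)^9 ≡ 23^8 × 23^1 ≡ 16 × 23 (mod 31): 16 × 23 = 368 ≡ 27. So (-8)^9 ≡ 27 (mod 31).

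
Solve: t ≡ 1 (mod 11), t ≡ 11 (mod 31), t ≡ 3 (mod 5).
M = 11 × 31 × 5 = 1705. M₁ = 155, y₁ ≡ 1 (mod 11). M₂ = 55, y₂ ≡ 22 (mod 31). M₃ = 341, y₃ ≡ 1 (mod 5). t = 1×155×1 + 11×55×22 + 3×341×1 ≡ 848 (mod 1705)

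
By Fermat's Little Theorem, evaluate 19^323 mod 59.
By Fermat: 19^{58} ≡ 1 (mod 59). 323 = 5×58 + 33. So 19^{323} ≡ 19^{33} ≡ 49 (mod 59)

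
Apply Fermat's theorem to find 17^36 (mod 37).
By Fermat's Little Theorem, 17^{36} ≡ 1 (mod 37) since 37 is prime and gcd(17, 37) = 1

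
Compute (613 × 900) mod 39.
6

(613 × 900) = 551700
551700 mod 39 = 6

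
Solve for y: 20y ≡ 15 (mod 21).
6

Since gcd(20, 21) = 1 divides 15, a solution exists.
Multiply both sides by the inverse of 20 mod 21:
  20^(-1) mod 21 = 20
  x ≡ 20 × 15 ≡ 300 ≡ 6 (mod 21)
Verification: 20 × 6 = 120 = 5 × 21 + 15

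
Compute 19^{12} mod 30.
1

Using successive squaring:
Binary expansion of 12: 1100
Powers of 19 mod 30 (each is the square of the previous):
  19^1 ≡ 19 (mod 30)
  19^2 ≡ 19² = 361 ≡ 1 (mod 30)
  19^4 ≡ 1² = 1 ≡ 1 (mod 30)
  19^8 ≡ 1² = 1 ≡ 1 (mod 30)
12 = 8 + 4, so 19^12 = 19^8 × 19^4 ≡ 1 × 1 (mod 30)
Multiplying step by step:
  1 × 1 = 1 ≡ 1 (mod 30)
Result: 19^12 ≡ 1 (mod 30)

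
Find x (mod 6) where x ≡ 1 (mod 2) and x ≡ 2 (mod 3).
M = 2 × 3 = 6. M₁ = 3, y₁ ≡ 1 (mod 2). M₂ = 2, y₂ ≡ 2 (mod 3). x = 1×3×1 + 2×2×2 ≡ 5 (mod 6)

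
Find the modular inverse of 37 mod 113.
37^(-1) ≡ 55 (mod 113). Verification: 37 × 55 = 2035 ≡ 1 (mod 113)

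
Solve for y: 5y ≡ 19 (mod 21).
8

Since gcd(5, 21) = 1 divides 19, a solution exists.
Multiply both sides by the inverse of 5 mod 21:
  5^(-1) mod 21 = 17
  x ≡ 17 × 19 ≡ 323 ≡ 8 (mod 21)
Verification: 5 × 8 = 40 = 1 × 21 + 19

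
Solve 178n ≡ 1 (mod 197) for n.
178^(-1) ≡ 114 (mod 197). Verification: 178 × 114 = 20292 ≡ 1 (mod 197)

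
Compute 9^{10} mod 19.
9

Using successive squaring:
Binary expansion of 10: 1010
Powers of 9 mod 19 (each is the square of the previous):
  9^1 ≡ 9 (mod 19)
  9^2 ≡ 9² = 81 ≡ 5 (mod 19)
  9^4 ≡ 5² = 25 ≡ 6 (mod 19)
  9^8 ≡ 6² = 36 ≡ 17 (mod 19)
10 = 8 + 2, so 9^10 = 9^8 × 9^2 ≡ 17 × 5 (mod 19)
Multiplying step by step:
  17 × 5 = 85 ≡ 9 (mod 19)
Result: 9^10 ≡ 9 (mod 19)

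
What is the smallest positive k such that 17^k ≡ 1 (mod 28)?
Powers of 17 mod 28: 17^1≡17, 17^2≡9, 17^3≡13, 17^4≡25, 17^5≡5, 17^6≡1. Order = 6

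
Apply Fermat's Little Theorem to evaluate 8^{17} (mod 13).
8

By Fermat's Little Theorem, a^(p-1) ≡ 1 (mod p) for prime p and gcd(a, p) = 1
Here p = 13, so 8^12 ≡ 1 (mod 13)
We can reduce the exponent: 17 mod 12 = 5
So 8^17 ≡ 8^5 (mod 13)
Computing: 8^5 mod 13 = 8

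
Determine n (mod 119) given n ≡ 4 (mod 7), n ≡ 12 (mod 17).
46

Using the Chinese Remainder Theorem:
M = product of moduli = 119
For equation 1: M_1 = 17, 17 ≡ 3 (mod 7), inverse of 17 mod 7 is 5 (check: 3 × 5 = 15 ≡ 1 (mod 7))
For equation 2: M_2 = 7, 7 ≡ 7 (mod 17), inverse of 7 mod 17 is 5 (check: 7 × 5 = 35 ≡ 1 (mod 17))
Combine: n ≡ Σ r_i×M_i×(M_i⁻¹ mod m_i) = 4×17×5 + 12×7×5 = 340 + 420 = 760
760 mod 119 = 46
n ≡ 46 (mod 119)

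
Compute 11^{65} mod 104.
59

Using successive squaring:
Binary expansion of 65: 1000001
Powers of 11 mod 104 (each is the square of the previous):
  11^1 ≡ 11 (mod 104)
  11^2 ≡ 11² = 121 ≡ 17 (mod 104)
  11^4 ≡ 17² = 289 ≡ 81 (mod 104)
  11^8 ≡ 81² = 6561 ≡ 9 (mod 104)
  11^16 ≡ 9² = 81 ≡ 81 (mod 104)
  11^32 ≡ 81² = 6561 ≡ 9 (mod 104)
  11^64 ≡ 9² = 81 ≡ 81 (mod 104)
65 = 64 + 1, so 11^65 = 11^64 × 11^1 ≡ 81 × 11 (mod 104)
Multiplying step by step:
  81 × 11 = 891 ≡ 59 (mod 104)
Result: 11^65 ≡ 59 (mod 104)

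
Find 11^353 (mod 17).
Using Fermat: 11^{16} ≡ 1 (mod 17). 353 ≡ 1 (mod 16). So 11^{353} ≡ 11^{1} ≡ 11 (mod 17)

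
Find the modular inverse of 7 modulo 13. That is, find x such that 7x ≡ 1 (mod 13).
2

Using Extended Euclidean Algorithm:
gcd(7, 13) = 1
Bezout coefficients: 7 × 2 + 13 × -1 = 1
So 7 × 2 ≡ 1 (mod 13)
The inverse is 2 mod 13 = 2
Verification: 7 × 2 = 14 = 1 × 13 + 1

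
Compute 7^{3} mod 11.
2

Using successive squaring:
Binary expansion of 3: 11
Powers of 7 mod 11 (each is the square of the previous):
  7^1 ≡ 7 (mod 11)
  7^2 ≡ 7² = 49 ≡ 5 (mod 11)
3 = 2 + 1, so 7^3 = 7^2 × 7^1 ≡ 5 × 7 (mod 11)
Multiplying step by step:
  5 × 7 = 35 ≡ 2 (mod 11)
Result: 7^3 ≡ 2 (mod 11)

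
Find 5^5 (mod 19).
5 = 4 + 1 (binary 101). Repeated squaring mod 19: 5^1 ≡ 5; 5^2 ≡ 5² = 25 ≡ 6; 5^4 ≡ 6² = 36 ≡ 17. Multiply: 5^5 = 5^4 × 5^1 ≡ 17 × 5 (mod 19): 17 × 5 = 85 ≡ 9. So 5^5 ≡ 9 (mod 19).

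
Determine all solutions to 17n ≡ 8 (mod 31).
26

Since gcd(17, 31) = 1 divides 8, a solution exists.
Multiply both sides by the inverse of 17 mod 31:
  17^(-1) mod 31 = 11
  x ≡ 11 × 8 ≡ 88 ≡ 26 (mod 31)
Verification: 17 × 26 = 442 = 14 × 31 + 8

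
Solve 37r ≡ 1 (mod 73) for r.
37^(-1) ≡ 2 (mod 73). Verification: 37 × 2 = 74 ≡ 1 (mod 73)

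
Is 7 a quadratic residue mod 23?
By Euler's criterion: 7^{11} ≡ 22 (mod 23). Since this equals -1 (≡ 22), 7 is not a QR.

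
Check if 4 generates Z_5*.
p - 1 = 4 has prime divisors 2. Check 4^(4/q) mod 5 for each: 4^(4/2) = 4^2 ≡ 1 (mod 5). Since 4^2 ≡ 1 (mod 5), the order of 4 divides 2 (in fact the order is 2) ≠ 4, so it is not a primitive root.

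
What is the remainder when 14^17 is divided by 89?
Using repeated squaring. 17 = 16 + 1 (binary 10001). Repeated squaring mod 89: 14^1 ≡ 14; 14^2 ≡ 14² = 196 ≡ 18; 14^4 ≡ 18² = 324 ≡ 57; 14^8 ≡ 57² = 3249 ≡ 45; 14^16 ≡ 45² = 2025 ≡ 67. Multiply: 14^17 = 14^16 × 14^1 ≡ 67 × 14 (mod 89): 67 × 14 = 938 ≡ 48. So 14^17 ≡ 48 (mod 89).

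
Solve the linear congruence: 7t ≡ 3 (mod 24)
21

Since gcd(7, 24) = 1 divides 3, a solution exists.
Multiply both sides by the inverse of 7 mod 24:
  7^(-1) mod 24 = 7
  x ≡ 7 × 3 ≡ 21 ≡ 21 (mod 24)
Verification: 7 × 21 = 147 = 6 × 24 + 3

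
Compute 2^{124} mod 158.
128

Using successive squaring:
Binary expansion of 124: 1111100
Powers of 2 mod 158 (each is the square of the previous):
  2^1 ≡ 2 (mod 158)
  2^2 ≡ 2² = 4 ≡ 4 (mod 158)
  2^4 ≡ 4² = 16 ≡ 16 (mod 158)
  2^8 ≡ 16² = 256 ≡ 98 (mod 158)
  2^16 ≡ 98² = 9604 ≡ 124 (mod 158)
  2^32 ≡ 124² = 15376 ≡ 50 (mod 158)
  2^64 ≡ 50² = 2500 ≡ 130 (mod 158)
124 = 64 + 32 + 16 + 8 + 4, so 2^124 = 2^64 × 2^32 × 2^16 × 2^8 × 2^4 ≡ 130 × 50 × 124 × 98 × 16 (mod 158)
Multiplying step by step:
  130 × 50 = 6500 ≡ 22 (mod 158)
  22 × 124 = 2728 ≡ 42 (mod 158)
  42 × 98 = 4116 ≡ 8 (mod 158)
  8 × 16 = 128 ≡ 128 (mod 158)
Result: 2^124 ≡ 128 (mod 158)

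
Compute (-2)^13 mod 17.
Using repeated squaring. (-2) ≡ 15 (mod 17). 13 = 8 + 4 + 1 (binary 1101). Repeated squaring mod 17: 15^1 ≡ 15; 15^2 ≡ 15² = 225 ≡ 4; 15^4 ≡ 4² = 16 ≡ 16; 15^8 ≡ 16² = 256 ≡ 1. Multiply: (-2)^13 ≡ 15^8 × 15^4 × 15^1 ≡ 1 × 16 × 15 (mod 17): 1 × 16 = 16 ≡ 16; 16 × 15 = 240 ≡ 2. So (-2)^13 ≡ 2 (mod 17).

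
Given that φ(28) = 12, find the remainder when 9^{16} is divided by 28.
By Euler: 9^{12} ≡ 1 (mod 28) since gcd(9, 28) = 1. 16 = 1×12 + 4. So 9^{16} ≡ 9^{4} ≡ 9 (mod 28)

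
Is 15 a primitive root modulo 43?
No

To verify, check if 15^(42/q) ≢ 1 (mod 43) for each prime divisor q of 42
Divisors of 42 = 42: [1, 2, 3, 6, 7, 14, 21, 42]
  15^(42/2) = 15^21 ≡ 1 (mod 43)
  15^(42/3) = 15^14 ≡ 6 (mod 43)
  15^(42/7) = 15^6 ≡ 11 (mod 43)
Conclusion: 15 is not a primitive root modulo 43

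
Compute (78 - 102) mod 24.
0

(78 - 102) = -24
-24 mod 24 = 0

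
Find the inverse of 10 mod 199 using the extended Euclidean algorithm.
Extended GCD: 10(20) + 199(-1) = 1. So 10^(-1) ≡ 20 ≡ 20 (mod 199). Verify: 10 × 20 = 200 ≡ 1 (mod 199)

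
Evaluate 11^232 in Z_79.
Using Fermat: 11^{78} ≡ 1 (mod 79). 232 ≡ 76 (mod 78). So 11^{232} ≡ 11^{76} ≡ 32 (mod 79)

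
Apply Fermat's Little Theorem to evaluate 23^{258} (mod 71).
37

By Fermat's Little Theorem, a^(p-1) ≡ 1 (mod p) for prime p and gcd(a, p) = 1
Here p = 71, so 23^70 ≡ 1 (mod 71)
We can reduce the exponent: 258 mod 70 = 48
So 23^258 ≡ 23^48 (mod 71)
Computing: 23^48 mod 71 = 37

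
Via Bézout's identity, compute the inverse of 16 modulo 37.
Extended GCD: 16(7) + 37(-3) = 1. So 16^(-1) ≡ 7 ≡ 7 (mod 37). Verify: 16 × 7 = 112 ≡ 1 (mod 37)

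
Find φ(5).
4

Prime factorization: 5 = 5
Using the formula φ(n) = n × Π(1 - 1/p) for each prime factor p:
φ(5) = 5 × (1 - 1/5)
φ(5) = 4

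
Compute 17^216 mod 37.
Using Fermat: 17^{36} ≡ 1 (mod 37). 216 ≡ 0 (mod 36). So 17^{216} ≡ 17^{0} ≡ 1 (mod 37)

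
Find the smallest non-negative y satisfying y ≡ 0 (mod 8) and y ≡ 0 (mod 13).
M = 8 × 13 = 104. M₁ = 13, y₁ ≡ 5 (mod 8). M₂ = 8, y₂ ≡ 5 (mod 13). y = 0×13×5 + 0×8×5 ≡ 0 (mod 104)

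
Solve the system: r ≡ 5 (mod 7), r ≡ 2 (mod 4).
M = 7 × 4 = 28. M₁ = 4, y₁ ≡ 2 (mod 7). M₂ = 7, y₂ ≡ 3 (mod 4). r = 5×4×2 + 2×7×3 ≡ 26 (mod 28)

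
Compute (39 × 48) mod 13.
0

(39 × 48) = 1872
1872 mod 13 = 0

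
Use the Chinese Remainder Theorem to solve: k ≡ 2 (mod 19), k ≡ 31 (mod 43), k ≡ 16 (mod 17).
2396

Using the Chinese Remainder Theorem:
M = product of moduli = 13889
For equation 1: M_1 = 731, 731 ≡ 9 (mod 19), inverse of 731 mod 19 is 17 (check: 9 × 17 = 153 ≡ 1 (mod 19))
For equation 2: M_2 = 323, 323 ≡ 22 (mod 43), inverse of 323 mod 43 is 2 (check: 22 × 2 = 44 ≡ 1 (mod 43))
For equation 3: M_3 = 817, 817 ≡ 1 (mod 17), inverse of 817 mod 17 is 1 (check: 1 × 1 = 1 ≡ 1 (mod 17))
Combine: k ≡ Σ r_i×M_i×(M_i⁻¹ mod m_i) = 2×731×17 + 31×323×2 + 16×817×1 = 24854 + 20026 + 13072 = 57952
57952 mod 13889 = 2396
k ≡ 2396 (mod 13889)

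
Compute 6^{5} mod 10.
6

Using successive squaring:
Binary expansion of 5: 101
Powers of 6 mod 10 (each is the square of the previous):
  6^1 ≡ 6 (mod 10)
  6^2 ≡ 6² = 36 ≡ 6 (mod 10)
  6^4 ≡ 6² = 36 ≡ 6 (mod 10)
5 = 4 + 1, so 6^5 = 6^4 × 6^1 ≡ 6 × 6 (mod 10)
Multiplying step by step:
  6 × 6 = 36 ≡ 6 (mod 10)
Result: 6^5 ≡ 6 (mod 10)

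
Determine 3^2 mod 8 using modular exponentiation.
2 = 2 (binary 10). Repeated squaring mod 8: 3^1 ≡ 3; 3^2 ≡ 3² = 9 ≡ 1. So 3^2 ≡ 1 (mod 8).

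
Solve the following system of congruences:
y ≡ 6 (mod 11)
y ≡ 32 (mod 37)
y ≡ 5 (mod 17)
2844

Using the Chinese Remainder Theorem:
M = product of moduli = 6919
For equation 1: M_1 = 629, 629 ≡ 2 (mod 11), inverse of 629 mod 11 is 6 (check: 2 × 6 = 12 ≡ 1 (mod 11))
For equation 2: M_2 = 187, 187 ≡ 2 (mod 37), inverse of 187 mod 37 is 19 (check: 2 × 19 = 38 ≡ 1 (mod 37))
For equation 3: M_3 = 407, 407 ≡ 16 (mod 17), inverse of 407 mod 17 is 16 (check: 16 × 16 = 256 ≡ 1 (mod 17))
Combine: y ≡ Σ r_i×M_i×(M_i⁻¹ mod m_i) = 6×629×6 + 32×187×19 + 5×407×16 = 22644 + 113696 + 32560 = 168900
168900 mod 6919 = 2844
y ≡ 2844 (mod 6919)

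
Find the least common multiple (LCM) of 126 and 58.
3654

First find GCD(126, 58) using the Euclidean algorithm:
126 = 2 × 58 + 10
58 = 5 × 10 + 8
10 = 1 × 8 + 2
8 = 4 × 2 + 0
GCD(126, 58) = 2

LCM formula: LCM(a, b) = (a × b) / GCD(a, b)
LCM(126, 58) = (126 × 58) / 2
LCM(126, 58) = 7308 / 2
LCM(126, 58) = 3654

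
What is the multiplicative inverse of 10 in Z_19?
10^(-1) ≡ 2 (mod 19). Verification: 10 × 2 = 20 ≡ 1 (mod 19)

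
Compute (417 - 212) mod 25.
5

(417 - 212) = 205
205 mod 25 = 5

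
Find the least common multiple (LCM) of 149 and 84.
12516

First find GCD(149, 84) using the Euclidean algorithm:
149 = 1 × 84 + 65
84 = 1 × 65 + 19
65 = 3 × 19 + 8
19 = 2 × 8 + 3
8 = 2 × 3 + 2
3 = 1 × 2 + 1
2 = 2 × 1 + 0
GCD(149, 84) = 1

LCM formula: LCM(a, b) = (a × b) / GCD(a, b)
LCM(149, 84) = (149 × 84) / 1
LCM(149, 84) = 12516 / 1
LCM(149, 84) = 12516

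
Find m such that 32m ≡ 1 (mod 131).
32^(-1) ≡ 86 (mod 131). Verification: 32 × 86 = 2752 ≡ 1 (mod 131)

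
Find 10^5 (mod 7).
10 ≡ 3 (mod 7). 5 = 4 + 1 (binary 101). Repeated squaring mod 7: 3^1 ≡ 3; 3^2 ≡ 3² = 9 ≡ 2; 3^4 ≡ 2² = 4 ≡ 4. Multiply: 10^5 ≡ 3^4 × 3^1 ≡ 4 × 3 (mod 7): 4 × 3 = 12 ≡ 5. So 10^5 ≡ 5 (mod 7).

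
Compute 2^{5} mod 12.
8

Using successive squaring:
Binary expansion of 5: 101
Powers of 2 mod 12 (each is the square of the previous):
  2^1 ≡ 2 (mod 12)
  2^2 ≡ 2² = 4 ≡ 4 (mod 12)
  2^4 ≡ 4² = 16 ≡ 4 (mod 12)
5 = 4 + 1, so 2^5 = 2^4 × 2^1 ≡ 4 × 2 (mod 12)
Multiplying step by step:
  4 × 2 = 8 ≡ 8 (mod 12)
Result: 2^5 ≡ 8 (mod 12)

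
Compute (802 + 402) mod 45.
34

(802 + 402) = 1204
1204 mod 45 = 34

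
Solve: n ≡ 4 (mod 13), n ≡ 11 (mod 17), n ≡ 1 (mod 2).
M = 13 × 17 × 2 = 442. M₁ = 34, y₁ ≡ 5 (mod 13). M₂ = 26, y₂ ≡ 2 (mod 17). M₃ = 221, y₃ ≡ 1 (mod 2). n = 4×34×5 + 11×26×2 + 1×221×1 ≡ 147 (mod 442)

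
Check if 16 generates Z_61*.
p - 1 = 60 has prime divisors 2, 3, 5. Check 16^(60/q) mod 61 for each: 16^(60/2) = 16^30 ≡ 1, 16^(60/3) = 16^20 ≡ 47, 16^(60/5) = 16^12 ≡ 34 (mod 61). Since 16^30 ≡ 1 (mod 61), the order of 16 divides 30 (in fact the order is 15) ≠ 60, so it is not a primitive root.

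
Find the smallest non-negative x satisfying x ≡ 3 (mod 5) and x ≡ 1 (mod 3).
M = 5 × 3 = 15. M₁ = 3, y₁ ≡ 2 (mod 5). M₂ = 5, y₂ ≡ 2 (mod 3). x = 3×3×2 + 1×5×2 ≡ 13 (mod 15)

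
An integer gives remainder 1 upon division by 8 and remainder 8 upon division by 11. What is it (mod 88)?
M = 8 × 11 = 88. M₁ = 11, y₁ ≡ 3 (mod 8). M₂ = 8, y₂ ≡ 7 (mod 11). r = 1×11×3 + 8×8×7 ≡ 41 (mod 88). The smallest positive such number is 41.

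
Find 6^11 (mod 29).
Using repeated squaring. 11 = 8 + 2 + 1 (binary 1011). Repeated squaring mod 29: 6^1 ≡ 6; 6^2 ≡ 6² = 36 ≡ 7; 6^4 ≡ 7² = 49 ≡ 20; 6^8 ≡ 20² = 400 ≡ 23. Multiply: 6^11 = 6^8 × 6^2 × 6^1 ≡ 23 × 7 × 6 (mod 29): 23 × 7 = 161 ≡ 16; 16 × 6 = 96 ≡ 9. So 6^11 ≡ 9 (mod 29).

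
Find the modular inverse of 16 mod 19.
16^(-1) ≡ 6 (mod 19). Verification: 16 × 6 = 96 ≡ 1 (mod 19)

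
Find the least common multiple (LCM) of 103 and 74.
7622

First find GCD(103, 74) using the Euclidean algorithm:
103 = 1 × 74 + 29
74 = 2 × 29 + 16
29 = 1 × 16 + 13
16 = 1 × 13 + 3
13 = 4 × 3 + 1
3 = 3 × 1 + 0
GCD(103, 74) = 1

LCM formula: LCM(a, b) = (a × b) / GCD(a, b)
LCM(103, 74) = (103 × 74) / 1
LCM(103, 74) = 7622 / 1
LCM(103, 74) = 7622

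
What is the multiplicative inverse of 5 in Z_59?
12

Using Extended Euclidean Algorithm:
gcd(5, 59) = 1
Bezout coefficients: 5 × 12 + 59 × -1 = 1
So 5 × 12 ≡ 1 (mod 59)
The inverse is 12 mod 59 = 12
Verification: 5 × 12 = 60 = 1 × 59 + 1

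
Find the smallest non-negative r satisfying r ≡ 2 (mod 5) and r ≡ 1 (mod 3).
M = 5 × 3 = 15. M₁ = 3, y₁ ≡ 2 (mod 5). M₂ = 5, y₂ ≡ 2 (mod 3). r = 2×3×2 + 1×5×2 ≡ 7 (mod 15)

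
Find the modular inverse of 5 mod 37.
5^(-1) ≡ 15 (mod 37). Verification: 5 × 15 = 75 ≡ 1 (mod 37)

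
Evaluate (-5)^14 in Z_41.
Using repeated squaring. (-5) ≡ 36 (mod 41). 14 = 8 + 4 + 2 (binary 1110). Repeated squaring mod 41: 36^1 ≡ 36; 36^2 ≡ 36² = 1296 ≡ 25; 36^4 ≡ 25² = 625 ≡ 10; 36^8 ≡ 10² = 100 ≡ 18. Multiply: (-5)^14 ≡ 36^8 × 36^4 × 36^2 ≡ 18 × 10 × 25 (mod 41): 18 × 10 = 180 ≡ 16; 16 × 25 = 400 ≡ 31. So (-5)^14 ≡ 31 (mod 41).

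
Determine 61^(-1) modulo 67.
61^(-1) ≡ 11 (mod 67). Verification: 61 × 11 = 671 ≡ 1 (mod 67)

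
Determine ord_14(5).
Powers of 5 mod 14: 5^1≡5, 5^2≡11, 5^3≡13, 5^4≡9, 5^5≡3, 5^6≡1. Order = 6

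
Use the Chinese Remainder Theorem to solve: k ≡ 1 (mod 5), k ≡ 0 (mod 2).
M = 5 × 2 = 10. M₁ = 2, y₁ ≡ 3 (mod 5). M₂ = 5, y₂ ≡ 1 (mod 2). k = 1×2×3 + 0×5×1 ≡ 6 (mod 10)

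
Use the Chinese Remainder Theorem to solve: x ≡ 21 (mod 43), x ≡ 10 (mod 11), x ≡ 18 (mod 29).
9008

Using the Chinese Remainder Theorem:
M = product of moduli = 13717
For equation 1: M_1 = 319, 319 ≡ 18 (mod 43), inverse of 319 mod 43 is 12 (check: 18 × 12 = 216 ≡ 1 (mod 43))
For equation 2: M_2 = 1247, 1247 ≡ 4 (mod 11), inverse of 1247 mod 11 is 3 (check: 4 × 3 = 12 ≡ 1 (mod 11))
For equation 3: M_3 = 473, 473 ≡ 9 (mod 29), inverse of 473 mod 29 is 13 (check: 9 × 13 = 117 ≡ 1 (mod 29))
Combine: x ≡ Σ r_i×M_i×(M_i⁻¹ mod m_i) = 21×319×12 + 10×1247×3 + 18×473×13 = 80388 + 37410 + 110682 = 228480
228480 mod 13717 = 9008
x ≡ 9008 (mod 13717)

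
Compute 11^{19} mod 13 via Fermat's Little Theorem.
2

By Fermat's Little Theorem, a^(p-1) ≡ 1 (mod p) for prime p and gcd(a, p) = 1
Here p = 13, so 11^12 ≡ 1 (mod 13)
We can reduce the exponent: 19 mod 12 = 7
So 11^19 ≡ 11^7 (mod 13)
Computing: 11^7 mod 13 = 2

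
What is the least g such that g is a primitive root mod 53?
p - 1 = 52 has prime divisors 2, 13. h is a primitive root mod 53 iff h^(52/q) ≢ 1 (mod 53) for each such q.
h = 2: 2^26 ≡ 52, 2^4 ≡ 16 (mod 53); none is 1, so 2 has order 52 and is a primitive root.
The smallest primitive root mod 53 is g = 2.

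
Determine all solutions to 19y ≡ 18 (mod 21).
12

Since gcd(19, 21) = 1 divides 18, a solution exists.
Multiply both sides by the inverse of 19 mod 21:
  19^(-1) mod 21 = 10
  x ≡ 10 × 18 ≡ 180 ≡ 12 (mod 21)
Verification: 19 × 12 = 228 = 10 × 21 + 18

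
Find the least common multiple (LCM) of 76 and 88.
1672

First find GCD(76, 88) using the Euclidean algorithm:
76 = 0 × 88 + 76
88 = 1 × 76 + 12
76 = 6 × 12 + 4
12 = 3 × 4 + 0
GCD(76, 88) = 4

LCM formula: LCM(a, b) = (a × b) / GCD(a, b)
LCM(76, 88) = (76 × 88) / 4
LCM(76, 88) = 6688 / 4
LCM(76, 88) = 1672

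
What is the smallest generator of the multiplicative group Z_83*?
p - 1 = 82 has prime divisors 2, 41. h is a primitive root mod 83 iff h^(82/q) ≢ 1 (mod 83) for each such q.
h = 2: 2^41 ≡ 82, 2^2 ≡ 4 (mod 83); none is 1, so 2 has order 82 and is a primitive root.
The smallest primitive root mod 83 is g = 2.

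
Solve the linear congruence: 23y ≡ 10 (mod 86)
64

Since gcd(23, 86) = 1 divides 10, a solution exists.
Multiply both sides by the inverse of 23 mod 86:
  23^(-1) mod 86 = 15
  x ≡ 15 × 10 ≡ 150 ≡ 64 (mod 86)
Verification: 23 × 64 = 1472 = 17 × 86 + 10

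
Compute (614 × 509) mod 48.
46

(614 × 509) = 312526
312526 mod 48 = 46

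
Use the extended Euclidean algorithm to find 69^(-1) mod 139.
Extended GCD: 69(-2) + 139(1) = 1. So 69^(-1) ≡ 137 ≡ 137 (mod 139). Verify: 69 × 137 = 9453 ≡ 1 (mod 139)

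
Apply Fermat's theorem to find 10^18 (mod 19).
By Fermat's Little Theorem, 10^{18} ≡ 1 (mod 19) since 19 is prime and gcd(10, 19) = 1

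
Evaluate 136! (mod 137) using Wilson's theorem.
By Wilson's theorem, (136)! ≡ -1 ≡ 136 (mod 137)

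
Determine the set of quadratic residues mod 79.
QRs mod 79: {1, 2, 4, 5, 8, 9, 10, 11, 13, 16, 18, 19, 20, 21, 22, 23, 25, 26, 31, 32, 36, 38, 40, 42, 44, 45, 46, 49, 50, 51, 52, 55, 62, 64, 65, 67, 72, 73, 76}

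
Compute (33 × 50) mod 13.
12

(33 × 50) = 1650
1650 mod 13 = 12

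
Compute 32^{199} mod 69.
32

Using successive squaring:
Binary expansion of 199: 11000111
Powers of 32 mod 69 (each is the square of the previous):
  32^1 ≡ 32 (mod 69)
  32^2 ≡ 32² = 1024 ≡ 58 (mod 69)
  32^4 ≡ 58² = 3364 ≡ 52 (mod 69)
  32^8 ≡ 52² = 2704 ≡ 13 (mod 69)
  32^16 ≡ 13² = 169 ≡ 31 (mod 69)
  32^32 ≡ 31² = 961 ≡ 64 (mod 69)
  32^64 ≡ 64² = 4096 ≡ 25 (mod 69)
  32^128 ≡ 25² = 625 ≡ 4 (mod 69)
199 = 128 + 64 + 4 + 2 + 1, so 32^199 = 32^128 × 32^64 × 32^4 × 32^2 × 32^1 ≡ 4 × 25 × 52 × 58 × 32 (mod 69)
Multiplying step by step:
  4 × 25 = 100 ≡ 31 (mod 69)
  31 × 52 = 1612 ≡ 25 (mod 69)
  25 × 58 = 1450 ≡ 1 (mod 69)
  1 × 32 = 32 ≡ 32 (mod 69)
Result: 32^199 ≡ 32 (mod 69)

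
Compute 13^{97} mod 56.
13

Using successive squaring:
Binary expansion of 97: 1100001
Powers of 13 mod 56 (each is the square of the previous):
  13^1 ≡ 13 (mod 56)
  13^2 ≡ 13² = 169 ≡ 1 (mod 56)
  13^4 ≡ 1² = 1 ≡ 1 (mod 56)
  13^8 ≡ 1² = 1 ≡ 1 (mod 56)
  13^16 ≡ 1² = 1 ≡ 1 (mod 56)
  13^32 ≡ 1² = 1 ≡ 1 (mod 56)
  13^64 ≡ 1² = 1 ≡ 1 (mod 56)
97 = 64 + 32 + 1, so 13^97 = 13^64 × 13^32 × 13^1 ≡ 1 × 1 × 13 (mod 56)
Multiplying step by step:
  1 × 1 = 1 ≡ 1 (mod 56)
  1 × 13 = 13 ≡ 13 (mod 56)
Result: 13^97 ≡ 13 (mod 56)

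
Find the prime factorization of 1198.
2 × 599

Divide by primes starting from smallest:
1198 ÷ 2 = 599
599 ÷ 599 = 1

1198 = 2 × 599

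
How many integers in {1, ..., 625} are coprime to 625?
500

Prime factorization: 625 = 5^4
Using the formula φ(n) = n × Π(1 - 1/p) for each prime factor p:
φ(625) = 625 × (1 - 1/5)
φ(625) = 500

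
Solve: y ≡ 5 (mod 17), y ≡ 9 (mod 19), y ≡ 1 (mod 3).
M = 17 × 19 × 3 = 969. M₁ = 57, y₁ ≡ 3 (mod 17). M₂ = 51, y₂ ≡ 3 (mod 19). M₃ = 323, y₃ ≡ 2 (mod 3). y = 5×57×3 + 9×51×3 + 1×323×2 ≡ 940 (mod 969)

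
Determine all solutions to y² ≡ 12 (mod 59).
The square roots of 12 mod 59 are 22 and 37. Verify: 22² = 484 ≡ 12 (mod 59)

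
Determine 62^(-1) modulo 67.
62^(-1) ≡ 40 (mod 67). Verification: 62 × 40 = 2480 ≡ 1 (mod 67)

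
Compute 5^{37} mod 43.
3

Using successive squaring:
Binary expansion of 37: 100101
Powers of 5 mod 43 (each is the square of the previous):
  5^1 ≡ 5 (mod 43)
  5^2 ≡ 5² = 25 ≡ 25 (mod 43)
  5^4 ≡ 25² = 625 ≡ 23 (mod 43)
  5^8 ≡ 23² = 529 ≡ 13 (mod 43)
  5^16 ≡ 13² = 169 ≡ 40 (mod 43)
  5^32 ≡ 40² = 1600 ≡ 9 (mod 43)
37 = 32 + 4 + 1, so 5^37 = 5^32 × 5^4 × 5^1 ≡ 9 × 23 × 5 (mod 43)
Multiplying step by step:
  9 × 23 = 207 ≡ 35 (mod 43)
  35 × 5 = 175 ≡ 3 (mod 43)
Result: 5^37 ≡ 3 (mod 43)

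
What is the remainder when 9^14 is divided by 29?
Using repeated squaring. 14 = 8 + 4 + 2 (binary 1110). Repeated squaring mod 29: 9^1 ≡ 9; 9^2 ≡ 9² = 81 ≡ 23; 9^4 ≡ 23² = 529 ≡ 7; 9^8 ≡ 7² = 49 ≡ 20. Multiply: 9^14 = 9^8 × 9^4 × 9^2 ≡ 20 × 7 × 23 (mod 29): 20 × 7 = 140 ≡ 24; 24 × 23 = 552 ≡ 1. So 9^14 ≡ 1 (mod 29).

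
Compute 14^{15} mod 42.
14

Using successive squaring:
Binary expansion of 15: 1111
Powers of 14 mod 42 (each is the square of the previous):
  14^1 ≡ 14 (mod 42)
  14^2 ≡ 14² = 196 ≡ 28 (mod 42)
  14^4 ≡ 28² = 784 ≡ 28 (mod 42)
  14^8 ≡ 28² = 784 ≡ 28 (mod 42)
15 = 8 + 4 + 2 + 1, so 14^15 = 14^8 × 14^4 × 14^2 × 14^1 ≡ 28 × 28 × 28 × 14 (mod 42)
Multiplying step by step:
  28 × 28 = 784 ≡ 28 (mod 42)
  28 × 28 = 784 ≡ 28 (mod 42)
  28 × 14 = 392 ≡ 14 (mod 42)
Result: 14^15 ≡ 14 (mod 42)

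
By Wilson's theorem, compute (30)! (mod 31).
By Wilson's theorem, (30)! ≡ -1 ≡ 30 (mod 31)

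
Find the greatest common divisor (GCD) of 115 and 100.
5

Using the Euclidean algorithm:
115 = 1 × 100 + 15
100 = 6 × 15 + 10
15 = 1 × 10 + 5
10 = 2 × 5 + 0

GCD(115, 100) = 5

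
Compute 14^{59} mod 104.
40

Using successive squaring:
Binary expansion of 59: 111011
Powers of 14 mod 104 (each is the square of the previous):
  14^1 ≡ 14 (mod 104)
  14^2 ≡ 14² = 196 ≡ 92 (mod 104)
  14^4 ≡ 92² = 8464 ≡ 40 (mod 104)
  14^8 ≡ 40² = 1600 ≡ 40 (mod 104)
  14^16 ≡ 40² = 1600 ≡ 40 (mod 104)
  14^32 ≡ 40² = 1600 ≡ 40 (mod 104)
59 = 32 + 16 + 8 + 2 + 1, so 14^59 = 14^32 × 14^16 × 14^8 × 14^2 × 14^1 ≡ 40 × 40 × 40 × 92 × 14 (mod 104)
Multiplying step by step:
  40 × 40 = 1600 ≡ 40 (mod 104)
  40 × 40 = 1600 ≡ 40 (mod 104)
  40 × 92 = 3680 ≡ 40 (mod 104)
  40 × 14 = 560 ≡ 40 (mod 104)
Result: 14^59 ≡ 40 (mod 104)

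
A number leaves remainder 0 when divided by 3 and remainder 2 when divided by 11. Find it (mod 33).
M = 3 × 11 = 33. M₁ = 11, y₁ ≡ 2 (mod 3). M₂ = 3, y₂ ≡ 4 (mod 11). m = 0×11×2 + 2×3×4 ≡ 24 (mod 33)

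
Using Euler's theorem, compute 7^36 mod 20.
By Euler: 7^{8} ≡ 1 (mod 20) since gcd(7, 20) = 1. 36 = 4×8 + 4. So 7^{36} ≡ 7^{4} ≡ 1 (mod 20)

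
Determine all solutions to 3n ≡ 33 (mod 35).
11

Since gcd(3, 35) = 1 divides 33, a solution exists.
Multiply both sides by the inverse of 3 mod 35:
  3^(-1) mod 35 = 12
  x ≡ 12 × 33 ≡ 396 ≡ 11 (mod 35)
Verification: 3 × 11 = 33 = 0 × 35 + 33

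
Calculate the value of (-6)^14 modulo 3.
Using repeated squaring. (-6) ≡ 0 (mod 3). 14 = 8 + 4 + 2 (binary 1110). Repeated squaring mod 3: 0^1 ≡ 0; 0^2 ≡ 0² = 0 ≡ 0; 0^4 ≡ 0² = 0 ≡ 0; 0^8 ≡ 0² = 0 ≡ 0. Multiply: (-6)^14 ≡ 0^8 × 0^4 × 0^2 ≡ 0 × 0 × 0 (mod 3): 0 × 0 = 0 ≡ 0; 0 × 0 = 0 ≡ 0. So (-6)^14 ≡ 0 (mod 3).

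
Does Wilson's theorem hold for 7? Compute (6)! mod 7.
(6)! mod 7 = 6. Since this equals -1 (mod 7), Wilson confirms 7 is prime.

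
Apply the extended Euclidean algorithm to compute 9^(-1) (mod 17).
Extended GCD: 9(2) + 17(-1) = 1. So 9^(-1) ≡ 2 ≡ 2 (mod 17). Verify: 9 × 2 = 18 ≡ 1 (mod 17)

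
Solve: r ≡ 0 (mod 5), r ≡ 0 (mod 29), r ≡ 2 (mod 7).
M = 5 × 29 × 7 = 1015. M₁ = 203, y₁ ≡ 2 (mod 5). M₂ = 35, y₂ ≡ 5 (mod 29). M₃ = 145, y₃ ≡ 3 (mod 7). r = 0×203×2 + 0×35×5 + 2×145×3 ≡ 870 (mod 1015)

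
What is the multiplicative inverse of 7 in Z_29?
25

Using Extended Euclidean Algorithm:
gcd(7, 29) = 1
Bezout coefficients: 7 × -4 + 29 × 1 = 1
So 7 × -4 ≡ 1 (mod 29)
The inverse is -4 mod 29 = 25
Verification: 7 × 25 = 175 = 6 × 29 + 1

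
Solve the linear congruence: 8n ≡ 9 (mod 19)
13

Since gcd(8, 19) = 1 divides 9, a solution exists.
Multiply both sides by the inverse of 8 mod 19:
  8^(-1) mod 19 = 12
  x ≡ 12 × 9 ≡ 108 ≡ 13 (mod 19)
Verification: 8 × 13 = 104 = 5 × 19 + 9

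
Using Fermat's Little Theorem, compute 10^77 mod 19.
By Fermat: 10^{18} ≡ 1 (mod 19). 77 = 4×18 + 5. So 10^{77} ≡ 10^{5} ≡ 3 (mod 19)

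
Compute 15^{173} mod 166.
43

Using successive squaring:
Binary expansion of 173: 10101101
Powers of 15 mod 166 (each is the square of the previous):
  15^1 ≡ 15 (mod 166)
  15^2 ≡ 15² = 225 ≡ 59 (mod 166)
  15^4 ≡ 59² = 3481 ≡ 161 (mod 166)
  15^8 ≡ 161² = 25921 ≡ 25 (mod 166)
  15^16 ≡ 25² = 625 ≡ 127 (mod 166)
  15^32 ≡ 127² = 16129 ≡ 27 (mod 166)
  15^64 ≡ 27² = 729 ≡ 65 (mod 166)
  15^128 ≡ 65² = 4225 ≡ 75 (mod 166)
173 = 128 + 32 + 8 + 4 + 1, so 15^173 = 15^128 × 15^32 × 15^8 × 15^4 × 15^1 ≡ 75 × 27 × 25 × 161 × 15 (mod 166)
Multiplying step by step:
  75 × 27 = 2025 ≡ 33 (mod 166)
  33 × 25 = 825 ≡ 161 (mod 166)
  161 × 161 = 25921 ≡ 25 (mod 166)
  25 × 15 = 375 ≡ 43 (mod 166)
Result: 15^173 ≡ 43 (mod 166)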